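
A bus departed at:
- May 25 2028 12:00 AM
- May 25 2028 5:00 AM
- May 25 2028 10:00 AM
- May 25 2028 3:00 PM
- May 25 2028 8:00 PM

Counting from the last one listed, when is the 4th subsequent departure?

May 26 2028 4:00 PM

Spacing: 5, 5, 5, 5 h — constant 5 h.
May 25 2028 8:00 PM + 5 h = May 26 2028 1:00 AM.
May 26 2028 1:00 AM + 5 h = May 26 2028 6:00 AM.
May 26 2028 6:00 AM + 5 h = May 26 2028 11:00 AM.
May 26 2028 11:00 AM + 5 h = May 26 2028 4:00 PM.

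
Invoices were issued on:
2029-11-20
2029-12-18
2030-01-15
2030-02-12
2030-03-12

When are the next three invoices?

2030-04-09, 2030-05-07, 2030-06-04

The spacing is 28, 28, 28, 28 days — always 28 days.
2030-03-12 + 28 days = 2030-04-09.
2030-04-09 + 28 days = 2030-05-07.
2030-05-07 + 28 days = 2030-06-04.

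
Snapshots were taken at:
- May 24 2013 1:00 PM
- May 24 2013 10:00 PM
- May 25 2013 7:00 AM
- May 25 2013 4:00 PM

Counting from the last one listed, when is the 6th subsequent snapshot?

May 27 2013 10:00 PM

The interval is a steady 9 hours (9, 9, 9).
May 25 2013 4:00 PM + 9 h = May 26 2013 1:00 AM.
May 26 2013 1:00 AM + 9 h = May 26 2013 10:00 AM.
May 26 2013 10:00 AM + 9 h = May 26 2013 7:00 PM.
May 26 2013 7:00 PM + 9 h = May 27 2013 4:00 AM.
May 27 2013 4:00 AM + 9 h = May 27 2013 1:00 PM.
May 27 2013 1:00 PM + 9 h = May 27 2013 10:00 PM.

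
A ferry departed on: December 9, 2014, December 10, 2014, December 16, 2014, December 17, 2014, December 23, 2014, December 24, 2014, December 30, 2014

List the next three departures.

December 31, 2014; January 6, 2015; January 7, 2015

Every event lands on a Tuesday or Wednesday (gaps cycle 1, 6, 1, 6, 1, 6).
So the schedule is: every Tuesday and Wednesday.
Next Wednesday: December 31, 2014.
Next Tuesday: January 6, 2015.
Next Wednesday: January 7, 2015.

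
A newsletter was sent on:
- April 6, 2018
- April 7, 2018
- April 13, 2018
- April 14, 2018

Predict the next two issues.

April 20, 2018; April 21, 2018

The gap pattern 1, 6, 1 repeats every 2 events.
These are the Fridays and Saturdays of each week.
Next Friday: April 20, 2018.
The following Saturday is April 21, 2018.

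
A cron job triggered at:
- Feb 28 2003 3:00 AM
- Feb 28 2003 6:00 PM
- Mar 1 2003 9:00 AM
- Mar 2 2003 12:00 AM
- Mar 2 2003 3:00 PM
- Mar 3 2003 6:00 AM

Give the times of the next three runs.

Mar 3 2003 9:00 PM, Mar 4 2003 12:00 PM, Mar 5 2003 3:00 AM

Spacing: 15, 15, 15, 15, 15 h — constant 15 h.
Mar 3 2003 6:00 AM + 15 h = Mar 3 2003 9:00 PM.
Mar 3 2003 9:00 PM + 15 h = Mar 4 2003 12:00 PM.
Mar 4 2003 12:00 PM + 15 h = Mar 5 2003 3:00 AM.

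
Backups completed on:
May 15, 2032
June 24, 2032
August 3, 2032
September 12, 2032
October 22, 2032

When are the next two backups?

December 1, 2032; January 10, 2033

Gaps between consecutive events: 40, 40, 40, 40 days — a constant 40-day interval.
October 22, 2032 + 40 days = December 1, 2032.
December 1, 2032 + 40 days = January 10, 2033.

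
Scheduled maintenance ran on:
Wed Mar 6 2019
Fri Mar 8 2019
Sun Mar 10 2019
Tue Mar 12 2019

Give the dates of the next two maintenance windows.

Thu Mar 14 2019, Sat Mar 16 2019

Every event comes 2 days after the last (2, 2, 2).
Tue Mar 12 2019 + 2 days = Thu Mar 14 2019.
Thu Mar 14 2019 + 2 days = Sat Mar 16 2019.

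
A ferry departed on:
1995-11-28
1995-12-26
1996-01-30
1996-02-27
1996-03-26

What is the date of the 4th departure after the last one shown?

All Tuesdays; the gaps (28, 35, 28, 28) vary with month length.
This is the last Tuesday of each month.
April 1996 ends with Tuesday 1996-04-30.
Last Tuesday of May 1996: 1996-05-28.
Last Tuesday of June 1996: 1996-06-25.
July 1996 ends with Tuesday 1996-07-30.

1996-07-30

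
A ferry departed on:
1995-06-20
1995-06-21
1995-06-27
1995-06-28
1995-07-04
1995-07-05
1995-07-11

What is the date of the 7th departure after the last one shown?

Every event lands on a Tuesday or Wednesday (gaps cycle 1, 6, 1, 6, 1, 6).
So the schedule is: every Tuesday and Wednesday.
The following Wednesday is 1995-07-12.
The following Tuesday is 1995-07-18.
Next Wednesday: 1995-07-19.
The following Tuesday is 1995-07-25.
Next Wednesday: 1995-07-26.
Next Tuesday: 1995-08-01.
Next Wednesday: 1995-08-02.

1995-08-02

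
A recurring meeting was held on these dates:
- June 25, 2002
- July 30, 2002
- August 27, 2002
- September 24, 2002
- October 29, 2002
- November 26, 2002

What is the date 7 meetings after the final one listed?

These are Tuesdays with 35, 28, 28, 35, 28-day gaps.
Each is the final Tuesday of its month — July 30, 2002 is past the 28th, so '4th Tuesday' doesn't fit.
December 2002 ends with Tuesday December 31, 2002.
January 2003 ends with Tuesday January 28, 2003.
Last Tuesday of February 2003: February 25, 2003.
March 2003 ends with Tuesday March 25, 2003.
Last Tuesday of April 2003: April 29, 2003.
May 2003 ends with Tuesday May 27, 2003.
June 2003 ends with Tuesday June 24, 2003.

June 24, 2003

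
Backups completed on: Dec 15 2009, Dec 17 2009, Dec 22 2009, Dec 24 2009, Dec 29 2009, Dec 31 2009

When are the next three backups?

Gaps: 2, 5, 2, 5, 2 days — not constant, but cyclic with period 2.
The events fall on every Tuesday and Thursday.
Next Tuesday: Jan 5 2010.
Next Thursday: Jan 7 2010.
Next Tuesday: Jan 12 2010.

Jan 5 2010, Jan 7 2010, Jan 12 2010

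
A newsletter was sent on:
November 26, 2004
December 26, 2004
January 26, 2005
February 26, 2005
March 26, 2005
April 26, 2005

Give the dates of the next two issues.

May 26, 2005; June 26, 2005

Each date is the 26th; the gaps (30, 31, 31, 28, 31) track the month lengths.
The rule is the 26th of each month.
Next: May 2005 → May 26, 2005.
Next: June 2005 → June 26, 2005.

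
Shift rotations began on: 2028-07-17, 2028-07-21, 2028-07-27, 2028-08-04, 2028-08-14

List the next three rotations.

Intervals are 4, 6, 8, 10 days — an arithmetic progression with common difference 2.
Next gap: 12 days. 2028-08-14 + 12 days = 2028-08-26.
Next gap: 14 days. 2028-08-26 + 14 days = 2028-09-09.
Next gap: 16 days. 2028-09-09 + 16 days = 2028-09-25.

2028-08-26, 2028-09-09, 2028-09-25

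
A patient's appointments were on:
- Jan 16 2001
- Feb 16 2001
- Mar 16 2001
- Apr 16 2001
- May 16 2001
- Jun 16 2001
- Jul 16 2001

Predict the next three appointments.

Aug 16 2001, Sep 16 2001, Oct 16 2001

The day-of-month is always 16 (31, 28, 31, 30, 31, 30 days between events).
So this recurs on the 16th of each month.
August 2001: Aug 16 2001.
September 2001: Sep 16 2001.
October 2001: Oct 16 2001.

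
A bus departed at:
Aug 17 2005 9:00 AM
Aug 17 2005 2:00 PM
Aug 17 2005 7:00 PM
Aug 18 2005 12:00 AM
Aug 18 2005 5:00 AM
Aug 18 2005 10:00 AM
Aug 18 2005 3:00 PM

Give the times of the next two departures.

Aug 18 2005 8:00 PM, Aug 19 2005 1:00 AM

Gaps: 5, 5, 5, 5, 5, 5 hours — each event is 5 hours after the previous one.
Aug 18 2005 3:00 PM + 5 h = Aug 18 2005 8:00 PM.
Aug 18 2005 8:00 PM + 5 h = Aug 19 2005 1:00 AM.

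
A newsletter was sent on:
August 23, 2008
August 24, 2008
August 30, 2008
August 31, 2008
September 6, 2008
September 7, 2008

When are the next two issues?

The gap pattern 1, 6, 1, 6, 1 repeats every 2 events.
These are the Saturdays and Sundays of each week.
Next Saturday: September 13, 2008.
Next Sunday: September 14, 2008.

September 13, 2008; September 14, 2008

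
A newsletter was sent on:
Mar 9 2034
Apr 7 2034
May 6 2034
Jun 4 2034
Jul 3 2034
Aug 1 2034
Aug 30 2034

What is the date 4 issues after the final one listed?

Every event comes 29 days after the last (29, 29, 29, 29, 29, 29).
Aug 30 2034 + 29 days = Sep 28 2034.
Sep 28 2034 + 29 days = Oct 27 2034.
Oct 27 2034 + 29 days = Nov 25 2034.
Nov 25 2034 + 29 days = Dec 24 2034.

Dec 24 2034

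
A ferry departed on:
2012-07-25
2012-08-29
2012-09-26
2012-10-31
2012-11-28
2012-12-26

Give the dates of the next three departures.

Every date is a Wednesday; gaps 35, 28, 35, 28, 28 days.
Each is the last Wednesday of its month (at least one falls on the 29th or later, ruling out '4th Wednesday').
Last Wednesday of January 2013: 2013-01-30.
February 2013 ends with Wednesday 2013-02-27.
Last Wednesday of March 2013: 2013-03-27.

2013-01-30, 2013-02-27, 2013-03-27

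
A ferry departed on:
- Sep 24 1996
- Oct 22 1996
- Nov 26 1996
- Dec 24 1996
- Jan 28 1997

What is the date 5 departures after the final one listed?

All dates are Tuesdays, 28, 35, 28, 35 days apart.
Specifically, the 4th Tuesday of each month.
February 1997 — 4th Tuesday is Feb 25 1997.
4th Tuesday of March 1997: Mar 25 1997.
4th Tuesday of April 1997: Apr 22 1997.
May 1997 — 4th Tuesday is May 27 1997.
4th Tuesday of June 1997: Jun 24 1997.

Jun 24 1997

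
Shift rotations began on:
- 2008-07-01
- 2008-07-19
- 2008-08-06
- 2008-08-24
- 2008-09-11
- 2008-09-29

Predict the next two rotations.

2008-10-17, 2008-11-04

The spacing is 18, 18, 18, 18, 18 days — always 18 days.
2008-09-29 + 18 days = 2008-10-17.
2008-10-17 + 18 days = 2008-11-04.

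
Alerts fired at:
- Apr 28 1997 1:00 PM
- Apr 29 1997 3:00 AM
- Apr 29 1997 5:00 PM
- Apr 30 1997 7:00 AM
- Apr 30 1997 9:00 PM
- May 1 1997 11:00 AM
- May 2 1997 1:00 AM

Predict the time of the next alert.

Gaps: 14, 14, 14, 14, 14, 14 hours — each event is 14 hours after the previous one.
May 2 1997 1:00 AM + 14 h = May 2 1997 3:00 PM.

May 2 1997 3:00 PM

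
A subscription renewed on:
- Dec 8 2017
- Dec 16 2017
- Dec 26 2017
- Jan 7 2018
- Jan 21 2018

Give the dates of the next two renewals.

Feb 6 2018, Feb 24 2018

Intervals are 8, 10, 12, 14 days — an arithmetic progression with common difference 2.
Next gap: 16 days. Jan 21 2018 + 16 days = Feb 6 2018.
Next gap: 18 days. Feb 6 2018 + 18 days = Feb 24 2018.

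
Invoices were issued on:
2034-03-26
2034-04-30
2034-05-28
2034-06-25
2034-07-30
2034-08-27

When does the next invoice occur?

Every date is a Sunday; gaps 35, 28, 28, 35, 28 days.
Each is the last Sunday of its month (at least one falls on the 29th or later, ruling out '4th Sunday').
Last Sunday of September 2034: 2034-09-24.

2034-09-24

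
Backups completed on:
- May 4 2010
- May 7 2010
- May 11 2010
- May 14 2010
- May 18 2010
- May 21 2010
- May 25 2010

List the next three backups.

Gaps: 3, 4, 3, 4, 3, 4 days — not constant, but cyclic with period 2.
The events fall on every Tuesday and Friday.
Next Friday: May 28 2010.
Next Tuesday: Jun 1 2010.
The following Friday is Jun 4 2010.

May 28 2010, Jun 1 2010, Jun 4 2010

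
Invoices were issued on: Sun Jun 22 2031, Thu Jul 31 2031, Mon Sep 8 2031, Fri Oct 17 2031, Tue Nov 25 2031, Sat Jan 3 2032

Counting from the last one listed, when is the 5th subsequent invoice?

Gaps between consecutive events: 39, 39, 39, 39, 39 days — a constant 39-day interval.
Sat Jan 3 2032 + 39 days = Wed Feb 11 2032.
Wed Feb 11 2032 + 39 days = Sun Mar 21 2032.
Sun Mar 21 2032 + 39 days = Thu Apr 29 2032.
Thu Apr 29 2032 + 39 days = Mon Jun 7 2032.
Mon Jun 7 2032 + 39 days = Fri Jul 16 2032.

Fri Jul 16 2032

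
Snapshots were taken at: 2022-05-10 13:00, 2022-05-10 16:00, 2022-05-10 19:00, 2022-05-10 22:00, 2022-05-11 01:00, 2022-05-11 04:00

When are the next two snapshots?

2022-05-11 07:00, 2022-05-11 10:00

Gaps: 3, 3, 3, 3, 3 hours — each event is 3 hours after the previous one.
2022-05-11 04:00 + 3 h = 2022-05-11 07:00.
2022-05-11 07:00 + 3 h = 2022-05-11 10:00.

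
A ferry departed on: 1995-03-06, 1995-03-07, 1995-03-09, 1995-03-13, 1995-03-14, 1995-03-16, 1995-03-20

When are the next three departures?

1995-03-21, 1995-03-23, 1995-03-27

Every event lands on a Monday or Tuesday or Thursday (gaps cycle 1, 2, 4, 1, 2, 4).
So the schedule is: every Monday, Tuesday and Thursday.
The following Tuesday is 1995-03-21.
The following Thursday is 1995-03-23.
The following Monday is 1995-03-27.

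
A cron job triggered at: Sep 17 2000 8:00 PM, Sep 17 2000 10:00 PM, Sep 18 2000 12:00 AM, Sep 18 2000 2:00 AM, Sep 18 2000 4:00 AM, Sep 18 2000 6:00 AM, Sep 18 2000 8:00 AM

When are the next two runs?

Sep 18 2000 10:00 AM, Sep 18 2000 12:00 PM

Gaps: 2, 2, 2, 2, 2, 2 hours — each event is 2 hours after the previous one.
Sep 18 2000 8:00 AM + 2 h = Sep 18 2000 10:00 AM.
Sep 18 2000 10:00 AM + 2 h = Sep 18 2000 12:00 PM.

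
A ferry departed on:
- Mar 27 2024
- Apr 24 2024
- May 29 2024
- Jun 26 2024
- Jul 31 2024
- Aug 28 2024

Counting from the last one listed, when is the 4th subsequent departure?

Dec 25 2024

All Wednesdays; the gaps (28, 35, 28, 35, 28) vary with month length.
This is the last Wednesday of each month.
September 2024 ends with Wednesday Sep 25 2024.
October 2024 ends with Wednesday Oct 30 2024.
Last Wednesday of November 2024: Nov 27 2024.
Last Wednesday of December 2024: Dec 25 2024.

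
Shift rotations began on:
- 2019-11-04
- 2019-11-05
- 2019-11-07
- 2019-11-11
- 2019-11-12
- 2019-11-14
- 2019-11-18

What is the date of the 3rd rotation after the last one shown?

The gap pattern 1, 2, 4, 1, 2, 4 repeats every 3 events.
These are the Mondays, Tuesdays and Thursdays of each week.
The following Tuesday is 2019-11-19.
The following Thursday is 2019-11-21.
The following Monday is 2019-11-25.

2019-11-25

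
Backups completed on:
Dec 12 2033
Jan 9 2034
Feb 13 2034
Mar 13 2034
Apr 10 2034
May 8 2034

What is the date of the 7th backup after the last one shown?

Dec 11 2034

All dates are Mondays, 28, 35, 28, 28, 28 days apart.
Specifically, the 2nd Monday of each month.
2nd Monday of June 2034: Jun 12 2034.
2nd Monday of July 2034: Jul 10 2034.
2nd Monday of August 2034: Aug 14 2034.
September 2034 — 2nd Monday is Sep 11 2034.
2nd Monday of October 2034: Oct 9 2034.
2nd Monday of November 2034: Nov 13 2034.
December 2034 — 2nd Monday is Dec 11 2034.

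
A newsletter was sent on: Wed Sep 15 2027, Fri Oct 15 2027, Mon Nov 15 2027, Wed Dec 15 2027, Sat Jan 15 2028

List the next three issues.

Tue Feb 15 2028, Wed Mar 15 2028, Sat Apr 15 2028

Gaps: 30, 31, 30, 31 days — not constant. Every event is on the 15th of the month.
Pattern: the 15th of each month.
February 2028: Tue Feb 15 2028.
Next: March 2028 → Wed Mar 15 2028.
Next: April 2028 → Sat Apr 15 2028.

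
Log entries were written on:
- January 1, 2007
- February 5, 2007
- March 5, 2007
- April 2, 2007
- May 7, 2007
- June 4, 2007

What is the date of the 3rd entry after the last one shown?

September 3, 2007

These are Mondays at 28- or 35-day spacing (35, 28, 28, 35, 28).
The pattern: 1st Monday of the month.
1st Monday of July 2007: July 2, 2007.
August 2007 — 1st Monday is August 6, 2007.
September 2007 — 1st Monday is September 3, 2007.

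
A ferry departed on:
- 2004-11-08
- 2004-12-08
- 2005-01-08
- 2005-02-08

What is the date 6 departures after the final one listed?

Gaps: 30, 31, 31 days — not constant. Every event is on the 8th of the month.
Pattern: the 8th of each month.
March 2005: 2005-03-08.
Next: April 2005 → 2005-04-08.
Next: May 2005 → 2005-05-08.
June 2005: 2005-06-08.
July 2005: 2005-07-08.
Next: August 2005 → 2005-08-08.

2005-08-08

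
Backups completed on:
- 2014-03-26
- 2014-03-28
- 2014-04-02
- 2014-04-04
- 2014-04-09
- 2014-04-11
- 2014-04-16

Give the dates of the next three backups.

2014-04-18, 2014-04-23, 2014-04-25

Every event lands on a Wednesday or Friday (gaps cycle 2, 5, 2, 5, 2, 5).
So the schedule is: every Wednesday and Friday.
The following Friday is 2014-04-18.
The following Wednesday is 2014-04-23.
Next Friday: 2014-04-25.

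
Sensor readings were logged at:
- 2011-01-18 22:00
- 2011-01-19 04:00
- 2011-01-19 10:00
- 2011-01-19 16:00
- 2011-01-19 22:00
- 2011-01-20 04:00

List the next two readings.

2011-01-20 10:00, 2011-01-20 16:00

The interval is a steady 6 hours (6, 6, 6, 6, 6).
2011-01-20 04:00 + 6 h = 2011-01-20 10:00.
2011-01-20 10:00 + 6 h = 2011-01-20 16:00.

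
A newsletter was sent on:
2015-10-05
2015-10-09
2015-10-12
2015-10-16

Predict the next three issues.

The gap pattern 4, 3, 4 repeats every 2 events.
These are the Mondays and Fridays of each week.
The following Monday is 2015-10-19.
Next Friday: 2015-10-23.
The following Monday is 2015-10-26.

2015-10-19, 2015-10-23, 2015-10-26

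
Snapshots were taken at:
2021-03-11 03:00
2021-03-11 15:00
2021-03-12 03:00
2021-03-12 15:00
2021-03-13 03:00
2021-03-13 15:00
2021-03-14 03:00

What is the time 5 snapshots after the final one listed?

2021-03-16 15:00

Gaps: 12, 12, 12, 12, 12, 12 hours — each event is 12 hours after the previous one.
2021-03-14 03:00 + 12 h = 2021-03-14 15:00.
2021-03-14 15:00 + 12 h = 2021-03-15 03:00.
2021-03-15 03:00 + 12 h = 2021-03-15 15:00.
2021-03-15 15:00 + 12 h = 2021-03-16 03:00.
2021-03-16 03:00 + 12 h = 2021-03-16 15:00.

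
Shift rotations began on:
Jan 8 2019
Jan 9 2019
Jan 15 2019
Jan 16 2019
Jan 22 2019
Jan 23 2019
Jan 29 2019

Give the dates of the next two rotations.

Gaps: 1, 6, 1, 6, 1, 6 days — not constant, but cyclic with period 2.
The events fall on every Tuesday and Wednesday.
The following Wednesday is Jan 30 2019.
Next Tuesday: Feb 5 2019.

Jan 30 2019, Feb 5 2019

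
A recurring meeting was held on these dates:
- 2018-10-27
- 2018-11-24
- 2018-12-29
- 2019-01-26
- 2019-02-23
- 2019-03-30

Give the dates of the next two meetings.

2019-04-27, 2019-05-25

These are Saturdays with 28, 35, 28, 28, 35-day gaps.
Each is the final Saturday of its month — 2018-12-29 is past the 28th, so '4th Saturday' doesn't fit.
Last Saturday of April 2019: 2019-04-27.
Last Saturday of May 2019: 2019-05-25.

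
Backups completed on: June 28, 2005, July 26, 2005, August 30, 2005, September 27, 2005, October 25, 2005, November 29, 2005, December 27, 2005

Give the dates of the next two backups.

All Tuesdays; the gaps (28, 35, 28, 28, 35, 28) vary with month length.
This is the last Tuesday of each month.
January 2006 ends with Tuesday January 31, 2006.
February 2006 ends with Tuesday February 28, 2006.

January 31, 2006; February 28, 2006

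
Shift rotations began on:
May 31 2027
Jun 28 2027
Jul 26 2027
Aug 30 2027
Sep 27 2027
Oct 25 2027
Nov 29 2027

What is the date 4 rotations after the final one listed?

All Mondays; the gaps (28, 28, 35, 28, 28, 35) vary with month length.
This is the last Monday of each month.
December 2027 ends with Monday Dec 27 2027.
Last Monday of January 2028: Jan 31 2028.
Last Monday of February 2028: Feb 28 2028.
March 2028 ends with Monday Mar 27 2028.

Mar 27 2028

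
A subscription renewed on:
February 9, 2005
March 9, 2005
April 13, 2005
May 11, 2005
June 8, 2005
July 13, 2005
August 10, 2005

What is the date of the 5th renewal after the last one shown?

January 11, 2006

Gaps: 28, 35, 28, 28, 35, 28 days — a mix of 28 and 35. Every date is a Wednesday.
Each is the 2nd Wednesday of its month.
September 2005 — 2nd Wednesday is September 14, 2005.
October 2005 — 2nd Wednesday is October 12, 2005.
November 2005 — 2nd Wednesday is November 9, 2005.
2nd Wednesday of December 2005: December 14, 2005.
January 2006 — 2nd Wednesday is January 11, 2006.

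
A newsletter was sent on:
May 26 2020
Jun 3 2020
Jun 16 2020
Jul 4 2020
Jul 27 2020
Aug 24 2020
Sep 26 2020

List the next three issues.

Intervals are 8, 13, 18, 23, 28, 33 days — an arithmetic progression with common difference 5.
Next gap: 38 days. Sep 26 2020 + 38 days = Nov 3 2020.
Next gap: 43 days. Nov 3 2020 + 43 days = Dec 16 2020.
Next gap: 48 days. Dec 16 2020 + 48 days = Feb 2 2021.

Nov 3 2020, Dec 16 2020, Feb 2 2021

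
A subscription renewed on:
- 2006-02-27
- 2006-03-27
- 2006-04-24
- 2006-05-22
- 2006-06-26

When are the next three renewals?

2006-07-24, 2006-08-28, 2006-09-25

All dates are Mondays, 28, 28, 28, 35 days apart.
Specifically, the 4th Monday of each month.
July 2006 — 4th Monday is 2006-07-24.
4th Monday of August 2006: 2006-08-28.
4th Monday of September 2006: 2006-09-25.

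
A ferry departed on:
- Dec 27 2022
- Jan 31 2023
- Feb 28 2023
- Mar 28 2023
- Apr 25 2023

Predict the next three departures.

May 30 2023, Jun 27 2023, Jul 25 2023

These are Tuesdays with 35, 28, 28, 28-day gaps.
Each is the final Tuesday of its month — Jan 31 2023 is past the 28th, so '4th Tuesday' doesn't fit.
May 2023 ends with Tuesday May 30 2023.
June 2023 ends with Tuesday Jun 27 2023.
July 2023 ends with Tuesday Jul 25 2023.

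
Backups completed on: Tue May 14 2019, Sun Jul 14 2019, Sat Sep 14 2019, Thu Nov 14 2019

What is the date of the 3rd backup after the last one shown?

Each date is the 14th; the gaps (61, 62, 61) track the month lengths.
The rule is the 14th of every 2 months.
Next: January 2020 → Tue Jan 14 2020.
Next: March 2020 → Sat Mar 14 2020.
May 2020: Thu May 14 2020.

Thu May 14 2020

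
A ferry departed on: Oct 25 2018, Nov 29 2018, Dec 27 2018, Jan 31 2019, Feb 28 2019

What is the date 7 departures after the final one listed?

Every date is a Thursday; gaps 35, 28, 35, 28 days.
Each is the last Thursday of its month (at least one falls on the 29th or later, ruling out '4th Thursday').
March 2019 ends with Thursday Mar 28 2019.
Last Thursday of April 2019: Apr 25 2019.
Last Thursday of May 2019: May 30 2019.
June 2019 ends with Thursday Jun 27 2019.
July 2019 ends with Thursday Jul 25 2019.
August 2019 ends with Thursday Aug 29 2019.
September 2019 ends with Thursday Sep 26 2019.

Sep 26 2019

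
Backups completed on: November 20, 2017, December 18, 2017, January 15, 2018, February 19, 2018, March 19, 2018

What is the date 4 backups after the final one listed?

All dates are Mondays, 28, 28, 35, 28 days apart.
Specifically, the 3rd Monday of each month.
3rd Monday of April 2018: April 16, 2018.
3rd Monday of May 2018: May 21, 2018.
June 2018 — 3rd Monday is June 18, 2018.
3rd Monday of July 2018: July 16, 2018.

July 16, 2018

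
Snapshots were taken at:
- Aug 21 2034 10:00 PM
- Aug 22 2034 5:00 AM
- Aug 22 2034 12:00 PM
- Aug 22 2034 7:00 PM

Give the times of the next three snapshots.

Aug 23 2034 2:00 AM, Aug 23 2034 9:00 AM, Aug 23 2034 4:00 PM

Spacing: 7, 7, 7 h — constant 7 h.
Aug 22 2034 7:00 PM + 7 h = Aug 23 2034 2:00 AM.
Aug 23 2034 2:00 AM + 7 h = Aug 23 2034 9:00 AM.
Aug 23 2034 9:00 AM + 7 h = Aug 23 2034 4:00 PM.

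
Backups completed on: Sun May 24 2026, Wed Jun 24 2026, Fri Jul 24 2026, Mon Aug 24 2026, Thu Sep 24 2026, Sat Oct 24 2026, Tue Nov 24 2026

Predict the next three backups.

The day-of-month is always 24 (31, 30, 31, 31, 30, 31 days between events).
So this recurs on the 24th of each month.
Next: December 2026 → Thu Dec 24 2026.
January 2027: Sun Jan 24 2027.
February 2027: Wed Feb 24 2027.

Thu Dec 24 2026, Sun Jan 24 2027, Wed Feb 24 2027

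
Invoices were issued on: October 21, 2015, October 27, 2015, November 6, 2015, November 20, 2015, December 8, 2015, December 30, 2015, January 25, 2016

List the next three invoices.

February 24, 2016; March 29, 2016; May 6, 2016

Gaps: 6, 10, 14, 18, 22, 26 days — each gap is 4 larger than the previous one.
Next gap: 30 days. January 25, 2016 + 30 days = February 24, 2016.
Next gap: 34 days. February 24, 2016 + 34 days = March 29, 2016.
Next gap: 38 days. March 29, 2016 + 38 days = May 6, 2016.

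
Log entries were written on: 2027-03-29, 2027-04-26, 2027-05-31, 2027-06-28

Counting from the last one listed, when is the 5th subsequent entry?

2027-11-29

These are Mondays with 28, 35, 28-day gaps.
Each is the final Monday of its month — 2027-03-29 is past the 28th, so '4th Monday' doesn't fit.
July 2027 ends with Monday 2027-07-26.
August 2027 ends with Monday 2027-08-30.
Last Monday of September 2027: 2027-09-27.
Last Monday of October 2027: 2027-10-25.
Last Monday of November 2027: 2027-11-29.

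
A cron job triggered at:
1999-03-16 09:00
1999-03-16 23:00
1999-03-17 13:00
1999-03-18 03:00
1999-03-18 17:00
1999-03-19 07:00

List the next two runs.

1999-03-19 21:00, 1999-03-20 11:00

Gaps: 14, 14, 14, 14, 14 hours — each event is 14 hours after the previous one.
1999-03-19 07:00 + 14 h = 1999-03-19 21:00.
1999-03-19 21:00 + 14 h = 1999-03-20 11:00.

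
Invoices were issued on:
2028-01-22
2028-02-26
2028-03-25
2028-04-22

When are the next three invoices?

2028-05-27, 2028-06-24, 2028-07-22

Gaps: 35, 28, 28 days — a mix of 28 and 35. Every date is a Saturday.
Each is the 4th Saturday of its month.
4th Saturday of May 2028: 2028-05-27.
4th Saturday of June 2028: 2028-06-24.
July 2028 — 4th Saturday is 2028-07-22.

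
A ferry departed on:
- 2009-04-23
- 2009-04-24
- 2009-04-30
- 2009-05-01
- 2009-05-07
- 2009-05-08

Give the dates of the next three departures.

2009-05-14, 2009-05-15, 2009-05-21

The gap pattern 1, 6, 1, 6, 1 repeats every 2 events.
These are the Thursdays and Fridays of each week.
Next Thursday: 2009-05-14.
Next Friday: 2009-05-15.
Next Thursday: 2009-05-21.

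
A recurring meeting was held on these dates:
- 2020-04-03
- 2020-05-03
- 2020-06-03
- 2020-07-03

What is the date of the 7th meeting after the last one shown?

The day-of-month is always 3 (30, 31, 30 days between events).
So this recurs on the 3rd of each month.
August 2020: 2020-08-03.
September 2020: 2020-09-03.
October 2020: 2020-10-03.
November 2020: 2020-11-03.
December 2020: 2020-12-03.
Next: January 2021 → 2021-01-03.
Next: February 2021 → 2021-02-03.

2021-02-03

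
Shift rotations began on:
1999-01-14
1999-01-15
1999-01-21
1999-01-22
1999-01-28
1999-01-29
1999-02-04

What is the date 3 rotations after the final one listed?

Every event lands on a Thursday or Friday (gaps cycle 1, 6, 1, 6, 1, 6).
So the schedule is: every Thursday and Friday.
The following Friday is 1999-02-05.
The following Thursday is 1999-02-11.
Next Friday: 1999-02-12.

1999-02-12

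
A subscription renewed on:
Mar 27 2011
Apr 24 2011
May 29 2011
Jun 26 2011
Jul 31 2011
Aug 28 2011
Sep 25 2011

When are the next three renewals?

All Sundays; the gaps (28, 35, 28, 35, 28, 28) vary with month length.
This is the last Sunday of each month.
Last Sunday of October 2011: Oct 30 2011.
Last Sunday of November 2011: Nov 27 2011.
Last Sunday of December 2011: Dec 25 2011.

Oct 30 2011, Nov 27 2011, Dec 25 2011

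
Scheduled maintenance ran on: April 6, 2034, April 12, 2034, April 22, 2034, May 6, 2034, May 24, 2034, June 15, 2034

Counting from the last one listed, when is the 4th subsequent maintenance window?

Intervals are 6, 10, 14, 18, 22 days — an arithmetic progression with common difference 4.
Next gap: 26 days. June 15, 2034 + 26 days = July 11, 2034.
Next gap: 30 days. July 11, 2034 + 30 days = August 10, 2034.
Next gap: 34 days. August 10, 2034 + 34 days = September 13, 2034.
Next gap: 38 days. September 13, 2034 + 38 days = October 21, 2034.

October 21, 2034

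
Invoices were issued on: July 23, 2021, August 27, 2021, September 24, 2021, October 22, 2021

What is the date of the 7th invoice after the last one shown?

May 27, 2022

All dates are Fridays, 35, 28, 28 days apart.
Specifically, the 4th Friday of each month.
4th Friday of November 2021: November 26, 2021.
December 2021 — 4th Friday is December 24, 2021.
4th Friday of January 2022: January 28, 2022.
4th Friday of February 2022: February 25, 2022.
4th Friday of March 2022: March 25, 2022.
April 2022 — 4th Friday is April 22, 2022.
4th Friday of May 2022: May 27, 2022.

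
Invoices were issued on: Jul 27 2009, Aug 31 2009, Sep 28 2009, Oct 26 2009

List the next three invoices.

Every date is a Monday; gaps 35, 28, 28 days.
Each is the last Monday of its month (at least one falls on the 29th or later, ruling out '4th Monday').
November 2009 ends with Monday Nov 30 2009.
Last Monday of December 2009: Dec 28 2009.
Last Monday of January 2010: Jan 25 2010.

Nov 30 2009, Dec 28 2009, Jan 25 2010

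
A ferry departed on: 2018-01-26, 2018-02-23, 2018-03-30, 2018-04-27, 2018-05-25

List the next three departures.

These are Fridays with 28, 35, 28, 28-day gaps.
Each is the final Friday of its month — 2018-03-30 is past the 28th, so '4th Friday' doesn't fit.
June 2018 ends with Friday 2018-06-29.
Last Friday of July 2018: 2018-07-27.
August 2018 ends with Friday 2018-08-31.

2018-06-29, 2018-07-27, 2018-08-31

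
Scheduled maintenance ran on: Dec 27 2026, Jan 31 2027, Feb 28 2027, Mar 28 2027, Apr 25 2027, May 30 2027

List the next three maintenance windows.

Jun 27 2027, Jul 25 2027, Aug 29 2027

All Sundays; the gaps (35, 28, 28, 28, 35) vary with month length.
This is the last Sunday of each month.
Last Sunday of June 2027: Jun 27 2027.
Last Sunday of July 2027: Jul 25 2027.
Last Sunday of August 2027: Aug 29 2027.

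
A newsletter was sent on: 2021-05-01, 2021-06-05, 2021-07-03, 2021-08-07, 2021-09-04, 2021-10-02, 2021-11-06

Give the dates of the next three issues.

These are Saturdays at 28- or 35-day spacing (35, 28, 35, 28, 28, 35).
The pattern: 1st Saturday of the month.
1st Saturday of December 2021: 2021-12-04.
January 2022 — 1st Saturday is 2022-01-01.
February 2022 — 1st Saturday is 2022-02-05.

2021-12-04, 2022-01-01, 2022-02-05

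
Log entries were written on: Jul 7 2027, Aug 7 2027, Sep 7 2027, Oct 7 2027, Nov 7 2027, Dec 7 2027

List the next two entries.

Gaps: 31, 31, 30, 31, 30 days — not constant. Every event is on the 7th of the month.
Pattern: the 7th of each month.
Next: January 2028 → Jan 7 2028.
February 2028: Feb 7 2028.

Jan 7 2028, Feb 7 2028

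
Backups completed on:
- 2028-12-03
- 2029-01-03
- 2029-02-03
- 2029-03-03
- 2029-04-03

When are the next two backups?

2029-05-03, 2029-06-03

Each date is the 3rd; the gaps (31, 31, 28, 31) track the month lengths.
The rule is the 3rd of each month.
May 2029: 2029-05-03.
Next: June 2029 → 2029-06-03.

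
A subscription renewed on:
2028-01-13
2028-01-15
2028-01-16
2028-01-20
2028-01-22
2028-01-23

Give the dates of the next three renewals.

Gaps: 2, 1, 4, 2, 1 days — not constant, but cyclic with period 3.
The events fall on every Thursday, Saturday and Sunday.
Next Thursday: 2028-01-27.
Next Saturday: 2028-01-29.
The following Sunday is 2028-01-30.

2028-01-27, 2028-01-29, 2028-01-30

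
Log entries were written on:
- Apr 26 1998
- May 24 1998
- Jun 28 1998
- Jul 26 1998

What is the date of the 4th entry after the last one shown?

These are Sundays at 28- or 35-day spacing (28, 35, 28).
The pattern: 4th Sunday of the month.
4th Sunday of August 1998: Aug 23 1998.
4th Sunday of September 1998: Sep 27 1998.
October 1998 — 4th Sunday is Oct 25 1998.
November 1998 — 4th Sunday is Nov 22 1998.

Nov 22 1998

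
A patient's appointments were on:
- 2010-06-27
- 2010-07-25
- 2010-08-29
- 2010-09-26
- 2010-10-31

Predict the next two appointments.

These are Sundays with 28, 35, 28, 35-day gaps.
Each is the final Sunday of its month — 2010-08-29 is past the 28th, so '4th Sunday' doesn't fit.
Last Sunday of November 2010: 2010-11-28.
Last Sunday of December 2010: 2010-12-26.

2010-11-28, 2010-12-26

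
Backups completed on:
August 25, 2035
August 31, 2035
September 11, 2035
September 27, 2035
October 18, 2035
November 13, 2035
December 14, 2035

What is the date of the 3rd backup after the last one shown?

April 15, 2036

Intervals are 6, 11, 16, 21, 26, 31 days — an arithmetic progression with common difference 5.
Next gap: 36 days. December 14, 2035 + 36 days = January 19, 2036.
Next gap: 41 days. January 19, 2036 + 41 days = February 29, 2036.
Next gap: 46 days. February 29, 2036 + 46 days = April 15, 2036.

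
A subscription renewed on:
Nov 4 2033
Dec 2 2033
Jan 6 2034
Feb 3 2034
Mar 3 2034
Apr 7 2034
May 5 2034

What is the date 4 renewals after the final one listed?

These are Fridays at 28- or 35-day spacing (28, 35, 28, 28, 35, 28).
The pattern: 1st Friday of the month.
1st Friday of June 2034: Jun 2 2034.
1st Friday of July 2034: Jul 7 2034.
1st Friday of August 2034: Aug 4 2034.
September 2034 — 1st Friday is Sep 1 2034.

Sep 1 2034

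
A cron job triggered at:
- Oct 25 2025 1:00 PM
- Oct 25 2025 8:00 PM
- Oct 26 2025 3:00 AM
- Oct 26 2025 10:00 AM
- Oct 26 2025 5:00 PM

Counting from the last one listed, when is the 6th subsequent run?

Oct 28 2025 11:00 AM

Gaps: 7, 7, 7, 7 hours — each event is 7 hours after the previous one.
Oct 26 2025 5:00 PM + 7 h = Oct 27 2025 12:00 AM.
Oct 27 2025 12:00 AM + 7 h = Oct 27 2025 7:00 AM.
Oct 27 2025 7:00 AM + 7 h = Oct 27 2025 2:00 PM.
Oct 27 2025 2:00 PM + 7 h = Oct 27 2025 9:00 PM.
Oct 27 2025 9:00 PM + 7 h = Oct 28 2025 4:00 AM.
Oct 28 2025 4:00 AM + 7 h = Oct 28 2025 11:00 AM.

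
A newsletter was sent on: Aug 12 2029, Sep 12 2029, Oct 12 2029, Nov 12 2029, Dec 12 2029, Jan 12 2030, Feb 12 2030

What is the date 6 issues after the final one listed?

The day-of-month is always 12 (31, 30, 31, 30, 31, 31 days between events).
So this recurs on the 12th of each month.
Next: March 2030 → Mar 12 2030.
Next: April 2030 → Apr 12 2030.
Next: May 2030 → May 12 2030.
Next: June 2030 → Jun 12 2030.
Next: July 2030 → Jul 12 2030.
August 2030: Aug 12 2030.

Aug 12 2030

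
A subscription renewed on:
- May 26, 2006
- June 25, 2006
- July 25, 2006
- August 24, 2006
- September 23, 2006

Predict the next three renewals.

October 23, 2006; November 22, 2006; December 22, 2006

The spacing is 30, 30, 30, 30 days — always 30 days.
September 23, 2006 + 30 days = October 23, 2006.
October 23, 2006 + 30 days = November 22, 2006.
November 22, 2006 + 30 days = December 22, 2006.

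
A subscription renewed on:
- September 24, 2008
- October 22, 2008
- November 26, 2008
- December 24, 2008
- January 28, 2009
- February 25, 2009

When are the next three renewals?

All dates are Wednesdays, 28, 35, 28, 35, 28 days apart.
Specifically, the 4th Wednesday of each month.
4th Wednesday of March 2009: March 25, 2009.
4th Wednesday of April 2009: April 22, 2009.
4th Wednesday of May 2009: May 27, 2009.

March 25, 2009; April 22, 2009; May 27, 2009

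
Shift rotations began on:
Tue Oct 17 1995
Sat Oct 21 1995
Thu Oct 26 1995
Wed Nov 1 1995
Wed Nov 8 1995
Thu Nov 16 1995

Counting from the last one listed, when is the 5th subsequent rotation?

Gaps: 4, 5, 6, 7, 8 days — each gap is 1 larger than the previous one.
Next gap: 9 days. Thu Nov 16 1995 + 9 days = Sat Nov 25 1995.
Next gap: 10 days. Sat Nov 25 1995 + 10 days = Tue Dec 5 1995.
Next gap: 11 days. Tue Dec 5 1995 + 11 days = Sat Dec 16 1995.
Next gap: 12 days. Sat Dec 16 1995 + 12 days = Thu Dec 28 1995.
Next gap: 13 days. Thu Dec 28 1995 + 13 days = Wed Jan 10 1996.

Wed Jan 10 1996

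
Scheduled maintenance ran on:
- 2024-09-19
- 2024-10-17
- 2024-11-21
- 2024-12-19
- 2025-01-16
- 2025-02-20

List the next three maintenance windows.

2025-03-20, 2025-04-17, 2025-05-15

All dates are Thursdays, 28, 35, 28, 28, 35 days apart.
Specifically, the 3rd Thursday of each month.
March 2025 — 3rd Thursday is 2025-03-20.
3rd Thursday of April 2025: 2025-04-17.
3rd Thursday of May 2025: 2025-05-15.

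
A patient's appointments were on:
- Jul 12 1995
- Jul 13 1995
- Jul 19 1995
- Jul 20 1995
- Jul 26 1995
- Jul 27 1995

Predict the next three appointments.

Every event lands on a Wednesday or Thursday (gaps cycle 1, 6, 1, 6, 1).
So the schedule is: every Wednesday and Thursday.
The following Wednesday is Aug 2 1995.
The following Thursday is Aug 3 1995.
Next Wednesday: Aug 9 1995.

Aug 2 1995, Aug 3 1995, Aug 9 1995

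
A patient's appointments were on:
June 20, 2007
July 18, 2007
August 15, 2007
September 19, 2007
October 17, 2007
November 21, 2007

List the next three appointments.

December 19, 2007; January 16, 2008; February 20, 2008

These are Wednesdays at 28- or 35-day spacing (28, 28, 35, 28, 35).
The pattern: 3rd Wednesday of the month.
December 2007 — 3rd Wednesday is December 19, 2007.
January 2008 — 3rd Wednesday is January 16, 2008.
February 2008 — 3rd Wednesday is February 20, 2008.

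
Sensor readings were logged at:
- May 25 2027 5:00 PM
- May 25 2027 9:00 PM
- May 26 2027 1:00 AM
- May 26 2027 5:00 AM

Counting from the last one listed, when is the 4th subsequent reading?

May 26 2027 9:00 PM

Gaps: 4, 4, 4 hours — each event is 4 hours after the previous one.
May 26 2027 5:00 AM + 4 h = May 26 2027 9:00 AM.
May 26 2027 9:00 AM + 4 h = May 26 2027 1:00 PM.
May 26 2027 1:00 PM + 4 h = May 26 2027 5:00 PM.
May 26 2027 5:00 PM + 4 h = May 26 2027 9:00 PM.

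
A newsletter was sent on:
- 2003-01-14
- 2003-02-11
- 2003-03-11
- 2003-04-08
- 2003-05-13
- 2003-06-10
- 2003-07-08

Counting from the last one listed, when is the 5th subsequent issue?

2003-12-09

All dates are Tuesdays, 28, 28, 28, 35, 28, 28 days apart.
Specifically, the 2nd Tuesday of each month.
2nd Tuesday of August 2003: 2003-08-12.
September 2003 — 2nd Tuesday is 2003-09-09.
2nd Tuesday of October 2003: 2003-10-14.
November 2003 — 2nd Tuesday is 2003-11-11.
2nd Tuesday of December 2003: 2003-12-09.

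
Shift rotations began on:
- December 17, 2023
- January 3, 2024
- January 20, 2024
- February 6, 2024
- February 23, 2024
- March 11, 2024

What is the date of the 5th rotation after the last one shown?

Every event comes 17 days after the last (17, 17, 17, 17, 17).
March 11, 2024 + 17 days = March 28, 2024.
March 28, 2024 + 17 days = April 14, 2024.
April 14, 2024 + 17 days = May 1, 2024.
May 1, 2024 + 17 days = May 18, 2024.
May 18, 2024 + 17 days = June 4, 2024.

June 4, 2024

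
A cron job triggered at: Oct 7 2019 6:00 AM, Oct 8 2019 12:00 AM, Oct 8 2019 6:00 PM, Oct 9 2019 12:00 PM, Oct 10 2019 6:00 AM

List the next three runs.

Oct 11 2019 12:00 AM, Oct 11 2019 6:00 PM, Oct 12 2019 12:00 PM

The interval is a steady 18 hours (18, 18, 18, 18).
Oct 10 2019 6:00 AM + 18 h = Oct 11 2019 12:00 AM.
Oct 11 2019 12:00 AM + 18 h = Oct 11 2019 6:00 PM.
Oct 11 2019 6:00 PM + 18 h = Oct 12 2019 12:00 PM.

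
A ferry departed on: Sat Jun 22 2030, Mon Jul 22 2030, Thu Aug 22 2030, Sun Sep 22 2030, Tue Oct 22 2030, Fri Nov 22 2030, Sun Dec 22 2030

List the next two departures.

Wed Jan 22 2031, Sat Feb 22 2031

Each date is the 22nd; the gaps (30, 31, 31, 30, 31, 30) track the month lengths.
The rule is the 22nd of each month.
January 2031: Wed Jan 22 2031.
Next: February 2031 → Sat Feb 22 2031.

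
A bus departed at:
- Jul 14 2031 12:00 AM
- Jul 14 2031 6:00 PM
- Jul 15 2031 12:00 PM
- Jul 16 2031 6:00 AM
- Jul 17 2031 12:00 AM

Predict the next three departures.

Jul 17 2031 6:00 PM, Jul 18 2031 12:00 PM, Jul 19 2031 6:00 AM

Gaps: 18, 18, 18, 18 hours — each event is 18 hours after the previous one.
Jul 17 2031 12:00 AM + 18 h = Jul 17 2031 6:00 PM.
Jul 17 2031 6:00 PM + 18 h = Jul 18 2031 12:00 PM.
Jul 18 2031 12:00 PM + 18 h = Jul 19 2031 6:00 AM.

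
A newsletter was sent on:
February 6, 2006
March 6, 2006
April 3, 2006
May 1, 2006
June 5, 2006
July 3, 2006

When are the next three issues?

All dates are Mondays, 28, 28, 28, 35, 28 days apart.
Specifically, the 1st Monday of each month.
1st Monday of August 2006: August 7, 2006.
September 2006 — 1st Monday is September 4, 2006.
October 2006 — 1st Monday is October 2, 2006.

August 7, 2006; September 4, 2006; October 2, 2006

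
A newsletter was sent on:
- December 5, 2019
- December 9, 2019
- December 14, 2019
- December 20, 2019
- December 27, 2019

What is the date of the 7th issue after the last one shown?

Intervals are 4, 5, 6, 7 days — an arithmetic progression with common difference 1.
Next gap: 8 days. December 27, 2019 + 8 days = January 4, 2020.
Next gap: 9 days. January 4, 2020 + 9 days = January 13, 2020.
Next gap: 10 days. January 13, 2020 + 10 days = January 23, 2020.
Next gap: 11 days. January 23, 2020 + 11 days = February 3, 2020.
Next gap: 12 days. February 3, 2020 + 12 days = February 15, 2020.
Next gap: 13 days. February 15, 2020 + 13 days = February 28, 2020.
Next gap: 14 days. February 28, 2020 + 14 days = March 13, 2020.

March 13, 2020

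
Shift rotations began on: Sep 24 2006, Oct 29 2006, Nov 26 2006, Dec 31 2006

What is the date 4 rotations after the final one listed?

All Sundays; the gaps (35, 28, 35) vary with month length.
This is the last Sunday of each month.
January 2007 ends with Sunday Jan 28 2007.
February 2007 ends with Sunday Feb 25 2007.
March 2007 ends with Sunday Mar 25 2007.
Last Sunday of April 2007: Apr 29 2007.

Apr 29 2007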